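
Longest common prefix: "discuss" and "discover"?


Word 1: "discuss"
Word 2: "discover"
Comparing from start:
  Pos 0: 'd' == 'd'
  Pos 1: 'i' == 'i'
  Pos 2: 's' == 's'
  Pos 3: 'c' == 'c'
  Pos 4: 'u' != 'o' (stop)
LCP = "disc" (length 4)


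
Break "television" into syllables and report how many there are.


Word: "television"
Syllable breakdown: tel · e · vi · sion
Counting: 4 parts
= 4 syllables


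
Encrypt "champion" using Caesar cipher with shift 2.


Word: "champion"
Shift: 2
Each letter → (letter + shift) mod 26:
  'c' (2) + 2 = 4 → 'e'
  'h' (7) + 2 = 9 → 'j'
  'a' (0) + 2 = 2 → 'c'
  'm' (12) + 2 = 14 → 'o'
  'p' (15) + 2 = 17 → 'r'
  'i' (8) + 2 = 10 → 'k'
  'o' (14) + 2 = 16 → 'q'
  'n' (13) + 2 = 15 → 'p'
Result = "ejcorkqp"


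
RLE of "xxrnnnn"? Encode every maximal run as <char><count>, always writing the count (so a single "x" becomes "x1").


String: "xxrnnnn"
Scanning for consecutive runs:
  'x' x 2
  'r' x 1
  'n' x 4
RLE = "x2r1n4"


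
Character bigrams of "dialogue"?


Word: "dialogue" (length 8)
Number of bigrams = 8 - 2 + 1 = 7
  Position 0: "di"
  Position 1: "ia"
  Position 2: "al"
  Position 3: "lo"
  Position 4: "og"
  Position 5: "gu"
  Position 6: "ue"
Bigrams = "di", "ia", "al", "lo", "og", "gu", "ue"


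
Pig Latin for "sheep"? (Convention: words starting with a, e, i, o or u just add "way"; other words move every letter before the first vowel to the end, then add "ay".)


Word: "sheep"
Starts with consonant(s) → move to end, add 'ay'
Consonant cluster: "sh"
Pig Latin = "eepshay"


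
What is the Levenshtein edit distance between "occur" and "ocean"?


Word 1: "occur" (length 5)
Word 2: "ocean" (length 5)
One optimal edit sequence (insert/delete/substitute each cost 1):
  1. keep 'o'
  2. keep 'c'
  3. substitute 'c' -> 'e'  (+1)
  4. substitute 'u' -> 'a'  (+1)
  5. substitute 'r' -> 'n'  (+1)
Total edit operations: 3
Edit distance = 3


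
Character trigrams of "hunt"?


Word: "hunt" (length 4)
Number of trigrams = 4 - 3 + 1 = 2
  Position 0: "hun"
  Position 1: "unt"
Trigrams = "hun", "unt"


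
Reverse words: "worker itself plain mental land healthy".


Original: "worker itself plain mental land healthy"
Words (1..n): worker | itself | plain | mental | land | healthy
Reversed (n..1): healthy | land | mental | plain | itself | worker
Result = "healthy land mental plain itself worker"


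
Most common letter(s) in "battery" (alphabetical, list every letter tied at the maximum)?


Word: "battery"
Letter counts:
  'a': 1
  'b': 1
  'e': 1
  'r': 1
  't': 2
  'y': 1
Maximum count = 2
Most frequent = 't' (2 times each)


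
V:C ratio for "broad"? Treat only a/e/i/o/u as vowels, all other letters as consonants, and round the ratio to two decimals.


Word: "broad"
Vowels (a,e,i,o,u): 2
Consonants: 3
Ratio = 2/3
= 0.67


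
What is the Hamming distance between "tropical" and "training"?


Comparing character by character (same length = 8):
  Pos 0: 't' vs 't' =
  Pos 1: 'r' vs 'r' =
  Pos 2: 'o' vs 'a' !=
  Pos 3: 'p' vs 'i' !=
  Pos 4: 'i' vs 'n' !=
  Pos 5: 'c' vs 'i' !=
  Pos 6: 'a' vs 'n' !=
  Pos 7: 'l' vs 'g' !=
Hamming distance = 6


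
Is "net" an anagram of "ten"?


Word 1: "ten" → sorted: ent
Word 2: "net" → sorted: ent
Same letters? ent == ent
Anagram = Yes


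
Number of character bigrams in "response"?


Word: "response" (length 8)
Number of 2-grams = length - 2 + 1 = 8 - 2 + 1
= 7


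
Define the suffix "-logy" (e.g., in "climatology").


Suffix: -logy
Example: climatology = climate + -logy, with a spelling change
Meaning = study of


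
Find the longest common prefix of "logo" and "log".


Word 1: "logo"
Word 2: "log"
Comparing from start:
  Pos 0: 'l' == 'l'
  Pos 1: 'o' == 'o'
  Pos 2: 'g' == 'g'
LCP = "log" (length 3)


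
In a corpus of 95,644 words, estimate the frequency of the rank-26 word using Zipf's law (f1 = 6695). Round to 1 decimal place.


Zipf's law: f(r) = f(1) / r
f(1) = 6695
f(26) = 6695 / 26
= 257.5 occurrences


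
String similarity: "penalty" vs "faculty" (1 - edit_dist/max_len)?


Word 1: "penalty" (length 7)
Word 2: "faculty" (length 7)
One optimal edit sequence:
  1. substitute 'p' -> 'f'  (+1)
  2. substitute 'e' -> 'a'  (+1)
  3. substitute 'n' -> 'c'  (+1)
  4. substitute 'a' -> 'u'  (+1)
  5. keep 'l'
  6. keep 't'
  7. keep 'y'
Edit distance = 4
Max length = max(7, 7) = 7
Similarity = 1 - 4/7
= 0.4286


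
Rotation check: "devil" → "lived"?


Word: "devil", Candidate: "lived"
Method: check if candidate is substring of word+word
"devildevil" contains "lived"? No
Is rotation = No


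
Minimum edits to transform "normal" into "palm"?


Word 1: "normal" (length 6)
Word 2: "palm" (length 4)
One optimal edit sequence (insert/delete/substitute each cost 1):
  1. delete 'n'  (+1)
  2. delete 'o'  (+1)
  3. delete 'r'  (+1)
  4. substitute 'm' -> 'p'  (+1)
  5. keep 'a'
  6. keep 'l'
  7. insert 'm'  (+1)
Total edit operations: 5
Edit distance = 5


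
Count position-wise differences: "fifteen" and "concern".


Comparing character by character (same length = 7):
  Pos 0: 'f' vs 'c' !=
  Pos 1: 'i' vs 'o' !=
  Pos 2: 'f' vs 'n' !=
  Pos 3: 't' vs 'c' !=
  Pos 4: 'e' vs 'e' =
  Pos 5: 'e' vs 'r' !=
  Pos 6: 'n' vs 'n' =
Hamming distance = 5


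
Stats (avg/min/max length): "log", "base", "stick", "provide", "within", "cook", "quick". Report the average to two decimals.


Lengths: "log"=3, "base"=4, "stick"=5, "provide"=7, "within"=6, "cook"=4, "quick"=5
Sum = 34, Count = 7
Average = 34/7 = 4.86
= avg=4.86, min=3, max=7


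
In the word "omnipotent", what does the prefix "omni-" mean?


Prefix: omni-
Example: omnipotent = omni- + potent
Meaning = all


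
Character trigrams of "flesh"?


Word: "flesh" (length 5)
Number of trigrams = 5 - 3 + 1 = 3
  Position 0: "fle"
  Position 1: "les"
  Position 2: "esh"
Trigrams = "fle", "les", "esh"


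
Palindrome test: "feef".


Word: "feef"
Reversed: "feef"
Forward == Backward? feef == feef
Palindrome = Yes


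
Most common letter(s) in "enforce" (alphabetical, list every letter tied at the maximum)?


Word: "enforce"
Letter counts:
  'c': 1
  'e': 2
  'f': 1
  'n': 1
  'o': 1
  'r': 1
Maximum count = 2
Most frequent = 'e' (2 times each)


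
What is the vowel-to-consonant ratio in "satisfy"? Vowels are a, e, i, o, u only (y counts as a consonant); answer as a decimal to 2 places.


Word: "satisfy"
Vowels (a,e,i,o,u): 2
Consonants: 5
Ratio = 2/5
= 0.40


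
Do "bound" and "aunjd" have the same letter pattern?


Pattern of "bound": [0, 1, 2, 3, 4]
Pattern of "aunjd": [0, 1, 2, 3, 4]
Patterns match
Same pattern = Yes


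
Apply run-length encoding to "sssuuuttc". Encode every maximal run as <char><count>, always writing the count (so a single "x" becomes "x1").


String: "sssuuuttc"
Scanning for consecutive runs:
  's' x 3
  'u' x 3
  't' x 2
  'c' x 1
RLE = "s3u3t2c1"


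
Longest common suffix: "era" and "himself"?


Word 1: "era"
Word 2: "himself"
Comparing from end:
  Pos -1: 'a' != 'f' (stop)
LCS = "" (length 0)


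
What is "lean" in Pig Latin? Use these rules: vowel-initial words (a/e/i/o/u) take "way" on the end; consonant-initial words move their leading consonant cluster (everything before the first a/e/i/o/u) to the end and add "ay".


Word: "lean"
Starts with consonant(s) → move to end, add 'ay'
Consonant cluster: "l"
Pig Latin = "eanlay"


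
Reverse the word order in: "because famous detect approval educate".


Original: "because famous detect approval educate"
Words (1..n): because | famous | detect | approval | educate
Reversed (n..1): educate | approval | detect | famous | because
Result = "educate approval detect famous because"


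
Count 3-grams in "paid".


Word: "paid" (length 4)
Number of 3-grams = length - 3 + 1 = 4 - 3 + 1
= 2


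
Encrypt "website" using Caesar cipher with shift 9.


Word: "website"
Shift: 9
Each letter → (letter + shift) mod 26:
  'w' (22) + 9 = 5 → 'f'
  'e' (4) + 9 = 13 → 'n'
  'b' (1) + 9 = 10 → 'k'
  's' (18) + 9 = 1 → 'b'
  'i' (8) + 9 = 17 → 'r'
  't' (19) + 9 = 2 → 'c'
  'e' (4) + 9 = 13 → 'n'
Result = "fnkbrcn"


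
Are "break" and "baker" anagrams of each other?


Word 1: "break" → sorted: abekr
Word 2: "baker" → sorted: abekr
Same letters? abekr == abekr
Anagram = Yes


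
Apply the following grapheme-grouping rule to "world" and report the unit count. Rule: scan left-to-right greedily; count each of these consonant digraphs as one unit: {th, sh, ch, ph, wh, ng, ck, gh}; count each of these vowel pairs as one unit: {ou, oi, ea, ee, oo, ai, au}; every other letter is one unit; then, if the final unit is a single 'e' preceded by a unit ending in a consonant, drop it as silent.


Word: "world" (5 letters)
Left-to-right scan:
  1. 'w' (letter)
  2. 'o' (letter)
  3. 'r' (letter)
  4. 'l' (letter)
  5. 'd' (letter)
Units from scan: 5
Sound units = 5 units


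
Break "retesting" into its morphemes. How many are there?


Word: "retesting"
Morphemes: re- + test + -ing
Each morpheme carries meaning
= 3 morphemes


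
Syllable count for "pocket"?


Word: "pocket"
Syllable breakdown: pock-et
Counting: 2 parts
= 2 syllables


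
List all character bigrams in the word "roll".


Word: "roll" (length 4)
Number of bigrams = 4 - 2 + 1 = 3
  Position 0: "ro"
  Position 1: "ol"
  Position 2: "ll"
Bigrams = "ro", "ol", "ll"


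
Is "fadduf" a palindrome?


Word: "fadduf"
Reversed: "fuddaf"
Forward == Backward? fadduf != fuddaf
Palindrome = No


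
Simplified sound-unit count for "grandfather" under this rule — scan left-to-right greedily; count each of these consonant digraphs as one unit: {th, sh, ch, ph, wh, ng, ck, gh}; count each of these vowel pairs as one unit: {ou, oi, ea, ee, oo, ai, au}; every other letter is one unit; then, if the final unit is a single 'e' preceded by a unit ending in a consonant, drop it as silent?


Word: "grandfather" (11 letters)
Left-to-right scan:
  (1) 'g' (letter)
  (2) 'r' (letter)
  (3) 'a' (letter)
  (4) 'n' (letter)
  (5) 'd' (letter)
  (6) 'f' (letter)
  (7) 'a' (letter)
  (8) 'th' (digraph)
  (9) 'e' (letter)
  (10) 'r' (letter)
Units from scan: 10
Sound units = 10 units


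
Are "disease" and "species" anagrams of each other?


Word 1: "disease" → sorted: adeeiss
Word 2: "species" → sorted: ceeipss
Same letters? adeeiss != ceeipss
Anagram = No


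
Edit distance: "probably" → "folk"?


Word 1: "probably" (length 8)
Word 2: "folk" (length 4)
One optimal edit sequence (insert/delete/substitute each cost 1):
  1. delete 'p'  (+1)
  2. substitute 'r' -> 'f'  (+1)
  3. keep 'o'
  4. delete 'b'  (+1)
  5. delete 'a'  (+1)
  6. delete 'b'  (+1)
  7. keep 'l'
  8. substitute 'y' -> 'k'  (+1)
Total edit operations: 6
Edit distance = 6


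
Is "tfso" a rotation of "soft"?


Word: "soft", Candidate: "tfso"
Method: check if candidate is substring of word+word
"softsoft" contains "tfso"? No
Is rotation = No


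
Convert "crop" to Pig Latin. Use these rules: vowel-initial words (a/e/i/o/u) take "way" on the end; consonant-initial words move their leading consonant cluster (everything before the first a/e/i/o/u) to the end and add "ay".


Word: "crop"
Starts with consonant(s) → move to end, add 'ay'
Consonant cluster: "cr"
Pig Latin = "opcray"


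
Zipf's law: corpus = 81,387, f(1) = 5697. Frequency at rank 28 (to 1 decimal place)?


Zipf's law: f(r) = f(1) / r
f(1) = 5697
f(28) = 5697 / 28
= 203.5 occurrences


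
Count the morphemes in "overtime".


Word: "overtime"
Morphemes: over- | time
Each morpheme carries meaning
= 2 morphemes


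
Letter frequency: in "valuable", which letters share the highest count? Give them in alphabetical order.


Word: "valuable"
Letter counts:
  'a': 2
  'b': 1
  'e': 1
  'l': 2
  'u': 1
  'v': 1
Maximum count = 2
Most frequent = 'a', 'l' (2 times each)


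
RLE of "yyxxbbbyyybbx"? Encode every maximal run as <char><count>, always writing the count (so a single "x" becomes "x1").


String: "yyxxbbbyyybbx"
Scanning for consecutive runs:
  'y' x 2
  'x' x 2
  'b' x 3
  'y' x 3
  'b' x 2
  'x' x 1
RLE = "y2x2b3y3b2x1"


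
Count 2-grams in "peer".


Word: "peer" (length 4)
Number of 2-grams = length - 2 + 1 = 4 - 2 + 1
= 3


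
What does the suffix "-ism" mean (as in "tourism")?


Suffix: -ism
As in: tourism -> tour + -ism
Meaning = belief / practice


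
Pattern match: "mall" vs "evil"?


Pattern of "mall": [0, 1, 2, 2]
Pattern of "evil": [0, 1, 2, 3]
Patterns do not match
Same pattern = No


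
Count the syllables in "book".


Word: "book"
Syllable breakdown: book
Counting: 1 part
= 1 syllable


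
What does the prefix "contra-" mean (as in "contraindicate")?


Prefix: contra-
As in: contraindicate -> contra- + indicate
Meaning = against


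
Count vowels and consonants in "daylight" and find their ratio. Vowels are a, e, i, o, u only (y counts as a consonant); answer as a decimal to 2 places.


Word: "daylight"
Vowels (a,e,i,o,u): 2
Consonants: 6
Ratio = 2/6
= 0.33


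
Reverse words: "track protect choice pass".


Original: "track protect choice pass"
Words (1..n): track | protect | choice | pass
Reversed (n..1): pass | choice | protect | track
Result = "pass choice protect track"


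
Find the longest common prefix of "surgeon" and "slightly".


Word 1: "surgeon"
Word 2: "slightly"
Comparing from start:
  Pos 0: 's' == 's'
  Pos 1: 'u' != 'l' (stop)
LCP = "s" (length 1)


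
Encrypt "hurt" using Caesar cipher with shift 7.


Word: "hurt"
Shift: 7
Each letter → (letter + shift) mod 26:
  'h' (7) + 7 = 14 → 'o'
  'u' (20) + 7 = 1 → 'b'
  'r' (17) + 7 = 24 → 'y'
  't' (19) + 7 = 0 → 'a'
Result = "obya"


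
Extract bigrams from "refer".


Word: "refer" (length 5)
Number of bigrams = 5 - 2 + 1 = 4
  Position 0: "re"
  Position 1: "ef"
  Position 2: "fe"
  Position 3: "er"
Bigrams = "re", "ef", "fe", "er"


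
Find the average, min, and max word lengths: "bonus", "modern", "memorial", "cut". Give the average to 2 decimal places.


Lengths: "bonus"=5, "modern"=6, "memorial"=8, "cut"=3
Sum = 22, Count = 4
Average = 22/4 = 5.50
= avg=5.50, min=3, max=8


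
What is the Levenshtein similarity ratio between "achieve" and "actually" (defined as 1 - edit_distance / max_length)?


Word 1: "achieve" (length 7)
Word 2: "actually" (length 8)
One optimal edit sequence:
  1. keep 'a'
  2. keep 'c'
  3. insert 't'  (+1)
  4. substitute 'h' -> 'u'  (+1)
  5. substitute 'i' -> 'a'  (+1)
  6. substitute 'e' -> 'l'  (+1)
  7. substitute 'v' -> 'l'  (+1)
  8. substitute 'e' -> 'y'  (+1)
Edit distance = 6
Max length = max(7, 8) = 8
Similarity = 1 - 6/8
= 0.2500


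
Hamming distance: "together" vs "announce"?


Comparing character by character (same length = 8):
  Pos 0: 't' vs 'a' !=
  Pos 1: 'o' vs 'n' !=
  Pos 2: 'g' vs 'n' !=
  Pos 3: 'e' vs 'o' !=
  Pos 4: 't' vs 'u' !=
  Pos 5: 'h' vs 'n' !=
  Pos 6: 'e' vs 'c' !=
  Pos 7: 'r' vs 'e' !=
Hamming distance = 8


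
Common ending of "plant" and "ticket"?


Word 1: "plant"
Word 2: "ticket"
Comparing from end:
  Pos -1: 't' == 't'
  Pos -2: 'n' != 'e' (stop)
LCS = "t" (length 1)


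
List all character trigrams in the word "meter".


Word: "meter" (length 5)
Number of trigrams = 5 - 3 + 1 = 3
  Position 0: "met"
  Position 1: "ete"
  Position 2: "ter"
Trigrams = "met", "ete", "ter"


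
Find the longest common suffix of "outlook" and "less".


Word 1: "outlook"
Word 2: "less"
Comparing from end:
  Pos -1: 'k' != 's' (stop)
LCS = "" (length 0)


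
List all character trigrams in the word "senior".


Word: "senior" (length 6)
Number of trigrams = 6 - 3 + 1 = 4
  Position 0: "sen"
  Position 1: "eni"
  Position 2: "nio"
  Position 3: "ior"
Trigrams = "sen", "eni", "nio", "ior"


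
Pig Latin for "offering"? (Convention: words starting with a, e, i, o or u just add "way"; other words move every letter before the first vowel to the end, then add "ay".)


Word: "offering"
Starts with vowel → add 'way'
Pig Latin = "offeringway"


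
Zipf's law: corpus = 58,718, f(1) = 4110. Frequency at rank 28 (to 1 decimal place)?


Zipf's law: f(r) = f(1) / r
f(1) = 4110
f(28) = 4110 / 28
= 146.8 occurrences


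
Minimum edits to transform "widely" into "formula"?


Word 1: "widely" (length 6)
Word 2: "formula" (length 7)
One optimal edit sequence (insert/delete/substitute each cost 1):
  1. insert 'f'  (+1)
  2. substitute 'w' -> 'o'  (+1)
  3. substitute 'i' -> 'r'  (+1)
  4. substitute 'd' -> 'm'  (+1)
  5. substitute 'e' -> 'u'  (+1)
  6. keep 'l'
  7. substitute 'y' -> 'a'  (+1)
Total edit operations: 6
Edit distance = 6


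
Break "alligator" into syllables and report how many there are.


Word: "alligator"
Syllable breakdown: al / li / ga / tor
Counting: 4 parts
= 4 syllables


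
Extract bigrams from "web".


Word: "web" (length 3)
Number of bigrams = 3 - 2 + 1 = 2
  Position 0: "we"
  Position 1: "eb"
Bigrams = "we", "eb"


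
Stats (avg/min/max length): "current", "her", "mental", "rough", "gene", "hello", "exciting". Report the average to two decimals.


Lengths: "current"=7, "her"=3, "mental"=6, "rough"=5, "gene"=4, "hello"=5, "exciting"=8
Sum = 38, Count = 7
Average = 38/7 = 5.43
= avg=5.43, min=3, max=8


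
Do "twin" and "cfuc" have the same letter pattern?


Pattern of "twin": [0, 1, 2, 3]
Pattern of "cfuc": [0, 1, 2, 0]
Patterns do not match
Same pattern = No


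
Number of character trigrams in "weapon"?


Word: "weapon" (length 6)
Number of 3-grams = length - 3 + 1 = 6 - 3 + 1
= 4


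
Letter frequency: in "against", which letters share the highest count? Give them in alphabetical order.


Word: "against"
Letter counts:
  'a': 2
  'g': 1
  'i': 1
  'n': 1
  's': 1
  't': 1
Maximum count = 2
Most frequent = 'a' (2 times each)


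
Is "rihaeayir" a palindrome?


Word: "rihaeayir"
Reversed: "riyaeahir"
Forward == Backward? rihaeayir != riyaeahir
Palindrome = No


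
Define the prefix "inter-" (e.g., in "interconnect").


Prefix: inter-
Example: interconnect = inter- + connect
Meaning = between


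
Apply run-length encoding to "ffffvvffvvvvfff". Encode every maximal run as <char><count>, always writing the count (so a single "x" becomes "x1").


String: "ffffvvffvvvvfff"
Scanning for consecutive runs:
  'f' x 4
  'v' x 2
  'f' x 2
  'v' x 4
  'f' x 3
RLE = "f4v2f2v4f3"


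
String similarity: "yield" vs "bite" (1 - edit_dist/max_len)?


Word 1: "yield" (length 5)
Word 2: "bite" (length 4)
One optimal edit sequence:
  1. substitute 'y' -> 'b'  (+1)
  2. keep 'i'
  3. delete 'e'  (+1)
  4. substitute 'l' -> 't'  (+1)
  5. substitute 'd' -> 'e'  (+1)
Edit distance = 4
Max length = max(5, 4) = 5
Similarity = 1 - 4/5
= 0.2000


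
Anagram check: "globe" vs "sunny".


Word 1: "globe" → sorted: beglo
Word 2: "sunny" → sorted: nnsuy
Same letters? beglo != nnsuy
Anagram = No


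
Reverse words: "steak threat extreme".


Original: "steak threat extreme"
Words (1..n): steak | threat | extreme
Reversed (n..1): extreme | threat | steak
Result = "extreme threat steak"


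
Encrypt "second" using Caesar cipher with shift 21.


Word: "second"
Shift: 21
Each letter → (letter + shift) mod 26:
  's' (18) + 21 = 13 → 'n'
  'e' (4) + 21 = 25 → 'z'
  'c' (2) + 21 = 23 → 'x'
  'o' (14) + 21 = 9 → 'j'
  'n' (13) + 21 = 8 → 'i'
  'd' (3) + 21 = 24 → 'y'
Result = "nzxjiy"


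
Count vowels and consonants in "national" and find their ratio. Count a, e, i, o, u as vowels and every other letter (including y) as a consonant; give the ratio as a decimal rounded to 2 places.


Word: "national"
Vowels (a,e,i,o,u): 4
Consonants: 4
Ratio = 4/4
= 1.00


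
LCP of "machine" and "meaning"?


Word 1: "machine"
Word 2: "meaning"
Comparing from start:
  Pos 0: 'm' == 'm'
  Pos 1: 'a' != 'e' (stop)
LCP = "m" (length 1)


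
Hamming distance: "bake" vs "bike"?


Comparing character by character (same length = 4):
  Pos 0: 'b' vs 'b' =
  Pos 1: 'a' vs 'i' !=
  Pos 2: 'k' vs 'k' =
  Pos 3: 'e' vs 'e' =
Hamming distance = 1


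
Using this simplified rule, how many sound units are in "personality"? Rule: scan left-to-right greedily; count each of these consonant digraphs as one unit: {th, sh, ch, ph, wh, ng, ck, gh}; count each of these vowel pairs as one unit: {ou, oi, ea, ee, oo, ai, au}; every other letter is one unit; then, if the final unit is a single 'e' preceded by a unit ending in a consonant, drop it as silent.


Word: "personality" (11 letters)
Left-to-right scan:
  [1] 'p' (letter)
  [2] 'e' (letter)
  [3] 'r' (letter)
  [4] 's' (letter)
  [5] 'o' (letter)
  [6] 'n' (letter)
  [7] 'a' (letter)
  [8] 'l' (letter)
  [9] 'i' (letter)
  [10] 't' (letter)
  [11] 'y' (letter)
Units from scan: 11
Sound units = 11 units


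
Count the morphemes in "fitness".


Word: "fitness"
Morphemes: fit / -ness
Each morpheme carries meaning
= 2 morphemes


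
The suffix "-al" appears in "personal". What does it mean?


Suffix: -al
Example: personal = person + -al
Meaning = relating to


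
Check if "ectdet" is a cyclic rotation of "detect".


Word: "detect", Candidate: "ectdet"
Method: check if candidate is substring of word+word
"detectdetect" contains "ectdet"? Yes
Is rotation = Yes


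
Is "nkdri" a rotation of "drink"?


Word: "drink", Candidate: "nkdri"
Method: check if candidate is substring of word+word
"drinkdrink" contains "nkdri"? Yes
Is rotation = Yes


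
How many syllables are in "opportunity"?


Word: "opportunity"
Syllable breakdown: op / por / tu / ni / ty
Counting: 5 parts
= 5 syllables


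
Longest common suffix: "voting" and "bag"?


Word 1: "voting"
Word 2: "bag"
Comparing from end:
  Pos -1: 'g' == 'g'
  Pos -2: 'n' != 'a' (stop)
LCS = "g" (length 1)


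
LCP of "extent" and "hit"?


Word 1: "extent"
Word 2: "hit"
Comparing from start:
  Pos 0: 'e' != 'h' (stop)
LCP = "" (length 0)


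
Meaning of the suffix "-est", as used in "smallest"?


Suffix: -est
As in: smallest -> small + -est
Meaning = most


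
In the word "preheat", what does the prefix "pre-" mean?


Prefix: pre-
Example: preheat (pre- + heat)
Meaning = before


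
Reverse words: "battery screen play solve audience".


Original: "battery screen play solve audience"
Words (1..n): battery | screen | play | solve | audience
Reversed (n..1): audience | solve | play | screen | battery
Result = "audience solve play screen battery"


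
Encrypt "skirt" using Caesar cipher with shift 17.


Word: "skirt"
Shift: 17
Each letter → (letter + shift) mod 26:
  's' (18) + 17 = 9 → 'j'
  'k' (10) + 17 = 1 → 'b'
  'i' (8) + 17 = 25 → 'z'
  'r' (17) + 17 = 8 → 'i'
  't' (19) + 17 = 10 → 'k'
Result = "jbzik"


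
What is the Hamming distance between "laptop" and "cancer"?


Comparing character by character (same length = 6):
  Pos 0: 'l' vs 'c' !=
  Pos 1: 'a' vs 'a' =
  Pos 2: 'p' vs 'n' !=
  Pos 3: 't' vs 'c' !=
  Pos 4: 'o' vs 'e' !=
  Pos 5: 'p' vs 'r' !=
Hamming distance = 5


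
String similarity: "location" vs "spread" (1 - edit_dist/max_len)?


Word 1: "location" (length 8)
Word 2: "spread" (length 6)
One optimal edit sequence:
  1. delete 'l'  (+1)
  2. delete 'o'  (+1)
  3. substitute 'c' -> 's'  (+1)
  4. substitute 'a' -> 'p'  (+1)
  5. substitute 't' -> 'r'  (+1)
  6. substitute 'i' -> 'e'  (+1)
  7. substitute 'o' -> 'a'  (+1)
  8. substitute 'n' -> 'd'  (+1)
Edit distance = 8
Max length = max(8, 6) = 8
Similarity = 1 - 8/8
= 0.0000


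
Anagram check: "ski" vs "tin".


Word 1: "ski" → sorted: iks
Word 2: "tin" → sorted: int
Same letters? iks != int
Anagram = No


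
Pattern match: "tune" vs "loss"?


Pattern of "tune": [0, 1, 2, 3]
Pattern of "loss": [0, 1, 2, 2]
Patterns do not match
Same pattern = No


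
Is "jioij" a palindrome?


Word: "jioij"
Reversed: "jioij"
Forward == Backward? jioij == jioij
Palindrome = Yes


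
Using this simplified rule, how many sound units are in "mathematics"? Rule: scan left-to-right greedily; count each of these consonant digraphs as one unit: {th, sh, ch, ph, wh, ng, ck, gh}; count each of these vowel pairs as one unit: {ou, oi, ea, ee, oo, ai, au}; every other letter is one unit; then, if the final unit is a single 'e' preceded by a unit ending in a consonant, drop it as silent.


Word: "mathematics" (11 letters)
Left-to-right scan:
  [1] 'm' (letter)
  [2] 'a' (letter)
  [3] 'th' (digraph)
  [4] 'e' (letter)
  [5] 'm' (letter)
  [6] 'a' (letter)
  [7] 't' (letter)
  [8] 'i' (letter)
  [9] 'c' (letter)
  [10] 's' (letter)
Units from scan: 10
Sound units = 10 units


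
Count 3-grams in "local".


Word: "local" (length 5)
Number of 3-grams = length - 3 + 1 = 5 - 3 + 1
= 3


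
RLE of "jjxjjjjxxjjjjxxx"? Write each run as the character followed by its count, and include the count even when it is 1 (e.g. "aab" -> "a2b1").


String: "jjxjjjjxxjjjjxxx"
Scanning for consecutive runs:
  'j' x 2
  'x' x 1
  'j' x 4
  'x' x 2
  'j' x 4
  'x' x 3
RLE = "j2x1j4x2j4x3"


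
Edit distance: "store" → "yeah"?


Word 1: "store" (length 5)
Word 2: "yeah" (length 4)
One optimal edit sequence (insert/delete/substitute each cost 1):
  1. delete 's'  (+1)
  2. substitute 't' -> 'y'  (+1)
  3. substitute 'o' -> 'e'  (+1)
  4. substitute 'r' -> 'a'  (+1)
  5. substitute 'e' -> 'h'  (+1)
Total edit operations: 5
Edit distance = 5


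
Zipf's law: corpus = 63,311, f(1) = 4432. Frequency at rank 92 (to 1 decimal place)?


Zipf's law: f(r) = f(1) / r
f(1) = 4432
f(92) = 4432 / 92
= 48.2 occurrences


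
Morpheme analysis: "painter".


Word: "painter"
Morphemes: paint | -er
Each morpheme carries meaning
= 2 morphemes


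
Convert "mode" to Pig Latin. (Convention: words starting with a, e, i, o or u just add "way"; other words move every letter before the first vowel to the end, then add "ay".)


Word: "mode"
Starts with consonant(s) → move to end, add 'ay'
Consonant cluster: "m"
Pig Latin = "odemay"


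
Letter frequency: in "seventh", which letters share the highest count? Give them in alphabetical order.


Word: "seventh"
Letter counts:
  'e': 2
  'h': 1
  'n': 1
  's': 1
  't': 1
  'v': 1
Maximum count = 2
Most frequent = 'e' (2 times each)


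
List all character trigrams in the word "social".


Word: "social" (length 6)
Number of trigrams = 6 - 3 + 1 = 4
  Position 0: "soc"
  Position 1: "oci"
  Position 2: "cia"
  Position 3: "ial"
Trigrams = "soc", "oci", "cia", "ial"


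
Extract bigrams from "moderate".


Word: "moderate" (length 8)
Number of bigrams = 8 - 2 + 1 = 7
  Position 0: "mo"
  Position 1: "od"
  Position 2: "de"
  Position 3: "er"
  Position 4: "ra"
  Position 5: "at"
  Position 6: "te"
Bigrams = "mo", "od", "de", "er", "ra", "at", "te"


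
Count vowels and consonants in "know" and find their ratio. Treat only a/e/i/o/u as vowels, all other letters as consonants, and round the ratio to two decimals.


Word: "know"
Vowels (a,e,i,o,u): 1
Consonants: 3
Ratio = 1/3
= 0.33


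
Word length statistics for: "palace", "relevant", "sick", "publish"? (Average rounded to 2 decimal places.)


Lengths: "palace"=6, "relevant"=8, "sick"=4, "publish"=7
Sum = 25, Count = 4
Average = 25/4 = 6.25
= avg=6.25, min=4, max=8


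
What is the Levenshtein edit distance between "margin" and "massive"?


Word 1: "margin" (length 6)
Word 2: "massive" (length 7)
One optimal edit sequence (insert/delete/substitute each cost 1):
  1. keep 'm'
  2. keep 'a'
  3. substitute 'r' -> 's'  (+1)
  4. substitute 'g' -> 's'  (+1)
  5. keep 'i'
  6. insert 'v'  (+1)
  7. substitute 'n' -> 'e'  (+1)
Total edit operations: 4
Edit distance = 4


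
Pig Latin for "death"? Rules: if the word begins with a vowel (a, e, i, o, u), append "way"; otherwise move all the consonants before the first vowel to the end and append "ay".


Word: "death"
Starts with consonant(s) → move to end, add 'ay'
Consonant cluster: "d"
Pig Latin = "eathday"


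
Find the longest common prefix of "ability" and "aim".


Word 1: "ability"
Word 2: "aim"
Comparing from start:
  Pos 0: 'a' == 'a'
  Pos 1: 'b' != 'i' (stop)
LCP = "a" (length 1)


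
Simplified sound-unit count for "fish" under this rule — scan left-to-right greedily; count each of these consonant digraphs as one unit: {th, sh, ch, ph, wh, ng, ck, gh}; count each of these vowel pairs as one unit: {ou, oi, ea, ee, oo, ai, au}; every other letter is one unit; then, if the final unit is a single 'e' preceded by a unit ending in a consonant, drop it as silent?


Word: "fish" (4 letters)
Left-to-right scan:
  1. 'f' (letter)
  2. 'i' (letter)
  3. 'sh' (digraph)
Units from scan: 3
Sound units = 3 units


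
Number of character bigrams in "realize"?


Word: "realize" (length 7)
Number of 2-grams = length - 2 + 1 = 7 - 2 + 1
= 6


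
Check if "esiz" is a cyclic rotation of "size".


Word: "size", Candidate: "esiz"
Method: check if candidate is substring of word+word
"sizesize" contains "esiz"? Yes
Is rotation = Yes


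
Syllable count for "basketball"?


Word: "basketball"
Syllable breakdown: bas-ket-ball
Counting: 3 parts
= 3 syllables


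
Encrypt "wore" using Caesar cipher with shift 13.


Word: "wore"
Shift: 13
Each letter → (letter + shift) mod 26:
  'w' (22) + 13 = 9 → 'j'
  'o' (14) + 13 = 1 → 'b'
  'r' (17) + 13 = 4 → 'e'
  'e' (4) + 13 = 17 → 'r'
Result = "jber"


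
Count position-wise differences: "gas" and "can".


Comparing character by character (same length = 3):
  Pos 0: 'g' vs 'c' !=
  Pos 1: 'a' vs 'a' =
  Pos 2: 's' vs 'n' !=
Hamming distance = 2


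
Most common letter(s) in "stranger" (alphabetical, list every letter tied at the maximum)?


Word: "stranger"
Letter counts:
  'a': 1
  'e': 1
  'g': 1
  'n': 1
  'r': 2
  's': 1
  't': 1
Maximum count = 2
Most frequent = 'r' (2 times each)


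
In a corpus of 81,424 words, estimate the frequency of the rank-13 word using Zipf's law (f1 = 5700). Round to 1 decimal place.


Zipf's law: f(r) = f(1) / r
f(1) = 5700
f(13) = 5700 / 13
= 438.5 occurrences


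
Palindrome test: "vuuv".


Word: "vuuv"
Reversed: "vuuv"
Forward == Backward? vuuv == vuuv
Palindrome = Yes


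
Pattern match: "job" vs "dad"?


Pattern of "job": [0, 1, 2]
Pattern of "dad": [0, 1, 0]
Patterns do not match
Same pattern = No


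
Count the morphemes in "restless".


Word: "restless"
Morphemes: rest | -less
Each morpheme carries meaning
= 2 morphemes


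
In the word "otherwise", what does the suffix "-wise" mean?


Suffix: -wise
Example: otherwise = other + -wise
Meaning = in the manner of


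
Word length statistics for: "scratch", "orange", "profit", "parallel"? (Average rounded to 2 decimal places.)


Lengths: "scratch"=7, "orange"=6, "profit"=6, "parallel"=8
Sum = 27, Count = 4
Average = 27/4 = 6.75
= avg=6.75, min=6, max=8


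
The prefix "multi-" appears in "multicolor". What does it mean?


Prefix: multi-
Example: multicolor = multi- + color
Meaning = many


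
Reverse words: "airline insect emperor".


Original: "airline insect emperor"
Words (1..n): airline | insect | emperor
Reversed (n..1): emperor | insect | airline
Result = "emperor insect airline"


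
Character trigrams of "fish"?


Word: "fish" (length 4)
Number of trigrams = 4 - 3 + 1 = 2
  Position 0: "fis"
  Position 1: "ish"
Trigrams = "fis", "ish"


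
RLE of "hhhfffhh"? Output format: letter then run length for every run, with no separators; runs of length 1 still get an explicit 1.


String: "hhhfffhh"
Scanning for consecutive runs:
  'h' x 3
  'f' x 3
  'h' x 2
RLE = "h3f3h2"


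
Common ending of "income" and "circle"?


Word 1: "income"
Word 2: "circle"
Comparing from end:
  Pos -1: 'e' == 'e'
  Pos -2: 'm' != 'l' (stop)
LCS = "e" (length 1)


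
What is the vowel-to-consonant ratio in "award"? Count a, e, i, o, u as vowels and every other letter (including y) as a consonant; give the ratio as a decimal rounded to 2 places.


Word: "award"
Vowels (a,e,i,o,u): 2
Consonants: 3
Ratio = 2/3
= 0.67


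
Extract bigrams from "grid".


Word: "grid" (length 4)
Number of bigrams = 4 - 2 + 1 = 3
  Position 0: "gr"
  Position 1: "ri"
  Position 2: "id"
Bigrams = "gr", "ri", "id"


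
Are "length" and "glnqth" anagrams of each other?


Word 1: "length" → sorted: eghlnt
Word 2: "glnqth" → sorted: ghlnqt
Same letters? eghlnt != ghlnqt
Anagram = No


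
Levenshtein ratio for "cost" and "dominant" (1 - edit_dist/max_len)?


Word 1: "cost" (length 4)
Word 2: "dominant" (length 8)
One optimal edit sequence:
  1. substitute 'c' -> 'd'  (+1)
  2. keep 'o'
  3. insert 'm'  (+1)
  4. insert 'i'  (+1)
  5. insert 'n'  (+1)
  6. insert 'a'  (+1)
  7. substitute 's' -> 'n'  (+1)
  8. keep 't'
Edit distance = 6
Max length = max(4, 8) = 8
Similarity = 1 - 6/8
= 0.2500


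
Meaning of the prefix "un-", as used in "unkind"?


Prefix: un-
Example: unkind (un- + kind)
Meaning = not / reverse


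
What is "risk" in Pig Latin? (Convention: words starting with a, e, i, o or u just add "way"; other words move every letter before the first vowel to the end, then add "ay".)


Word: "risk"
Starts with consonant(s) → move to end, add 'ay'
Consonant cluster: "r"
Pig Latin = "iskray"


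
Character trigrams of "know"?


Word: "know" (length 4)
Number of trigrams = 4 - 3 + 1 = 2
  Position 0: "kno"
  Position 1: "now"
Trigrams = "kno", "now"


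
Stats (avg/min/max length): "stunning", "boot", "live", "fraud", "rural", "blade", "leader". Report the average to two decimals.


Lengths: "stunning"=8, "boot"=4, "live"=4, "fraud"=5, "rural"=5, "blade"=5, "leader"=6
Sum = 37, Count = 7
Average = 37/7 = 5.29
= avg=5.29, min=4, max=8


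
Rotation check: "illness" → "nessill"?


Word: "illness", Candidate: "nessill"
Method: check if candidate is substring of word+word
"illnessillness" contains "nessill"? Yes
Is rotation = Yes


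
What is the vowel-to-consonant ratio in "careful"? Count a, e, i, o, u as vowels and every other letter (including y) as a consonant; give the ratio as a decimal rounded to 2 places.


Word: "careful"
Vowels (a,e,i,o,u): 3
Consonants: 4
Ratio = 3/4
= 0.75


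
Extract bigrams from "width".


Word: "width" (length 5)
Number of bigrams = 5 - 2 + 1 = 4
  Position 0: "wi"
  Position 1: "id"
  Position 2: "dt"
  Position 3: "th"
Bigrams = "wi", "id", "dt", "th"


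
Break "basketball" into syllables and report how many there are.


Word: "basketball"
Syllable breakdown: bas | ket | ball
Counting: 3 parts
= 3 syllables


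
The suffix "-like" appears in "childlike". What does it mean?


Suffix: -like
Example: childlike (child + -like)
Meaning = resembling


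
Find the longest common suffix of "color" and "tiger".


Word 1: "color"
Word 2: "tiger"
Comparing from end:
  Pos -1: 'r' == 'r'
  Pos -2: 'o' != 'e' (stop)
LCS = "r" (length 1)


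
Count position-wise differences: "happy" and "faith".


Comparing character by character (same length = 5):
  Pos 0: 'h' vs 'f' !=
  Pos 1: 'a' vs 'a' =
  Pos 2: 'p' vs 'i' !=
  Pos 3: 'p' vs 't' !=
  Pos 4: 'y' vs 'h' !=
Hamming distance = 4


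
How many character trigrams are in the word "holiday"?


Word: "holiday" (length 7)
Number of 3-grams = length - 3 + 1 = 7 - 3 + 1
= 5


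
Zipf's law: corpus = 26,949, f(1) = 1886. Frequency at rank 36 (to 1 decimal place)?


Zipf's law: f(r) = f(1) / r
f(1) = 1886
f(36) = 1886 / 36
= 52.4 occurrences


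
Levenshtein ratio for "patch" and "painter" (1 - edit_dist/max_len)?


Word 1: "patch" (length 5)
Word 2: "painter" (length 7)
One optimal edit sequence:
  1. keep 'p'
  2. keep 'a'
  3. insert 'i'  (+1)
  4. insert 'n'  (+1)
  5. keep 't'
  6. substitute 'c' -> 'e'  (+1)
  7. substitute 'h' -> 'r'  (+1)
Edit distance = 4
Max length = max(5, 7) = 7
Similarity = 1 - 4/7
= 0.4286


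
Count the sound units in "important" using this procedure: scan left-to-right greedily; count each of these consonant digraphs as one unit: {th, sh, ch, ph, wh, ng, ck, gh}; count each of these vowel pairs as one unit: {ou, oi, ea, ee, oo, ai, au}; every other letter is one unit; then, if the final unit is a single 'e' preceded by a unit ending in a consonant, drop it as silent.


Word: "important" (9 letters)
Left-to-right scan:
  1. 'i' (letter)
  2. 'm' (letter)
  3. 'p' (letter)
  4. 'o' (letter)
  5. 'r' (letter)
  6. 't' (letter)
  7. 'a' (letter)
  8. 'n' (letter)
  9. 't' (letter)
Units from scan: 9
Sound units = 9 units


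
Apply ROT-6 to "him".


Word: "him"
Shift: 6
Each letter → (letter + shift) mod 26:
  'h' (7) + 6 = 13 → 'n'
  'i' (8) + 6 = 14 → 'o'
  'm' (12) + 6 = 18 → 's'
Result = "nos"


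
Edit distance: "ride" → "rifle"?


Word 1: "ride" (length 4)
Word 2: "rifle" (length 5)
One optimal edit sequence (insert/delete/substitute each cost 1):
  1. keep 'r'
  2. keep 'i'
  3. insert 'f'  (+1)
  4. substitute 'd' -> 'l'  (+1)
  5. keep 'e'
Total edit operations: 2
Edit distance = 2


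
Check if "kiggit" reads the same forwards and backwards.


Word: "kiggit"
Reversed: "tiggik"
Forward == Backward? kiggit != tiggik
Palindrome = No


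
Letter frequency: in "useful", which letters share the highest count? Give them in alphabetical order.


Word: "useful"
Letter counts:
  'e': 1
  'f': 1
  'l': 1
  's': 1
  'u': 2
Maximum count = 2
Most frequent = 'u' (2 times each)


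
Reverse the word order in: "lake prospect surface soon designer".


Original: "lake prospect surface soon designer"
Words (1..n): lake | prospect | surface | soon | designer
Reversed (n..1): designer | soon | surface | prospect | lake
Result = "designer soon surface prospect lake"


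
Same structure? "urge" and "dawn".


Pattern of "urge": [0, 1, 2, 3]
Pattern of "dawn": [0, 1, 2, 3]
Patterns match
Same pattern = Yes


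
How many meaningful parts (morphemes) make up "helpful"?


Word: "helpful"
Morphemes: help | -ful
Each morpheme carries meaning
= 2 morphemes


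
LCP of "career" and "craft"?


Word 1: "career"
Word 2: "craft"
Comparing from start:
  Pos 0: 'c' == 'c'
  Pos 1: 'a' != 'r' (stop)
LCP = "c" (length 1)


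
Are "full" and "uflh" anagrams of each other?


Word 1: "full" → sorted: fllu
Word 2: "uflh" → sorted: fhlu
Same letters? fllu != fhlu
Anagram = No


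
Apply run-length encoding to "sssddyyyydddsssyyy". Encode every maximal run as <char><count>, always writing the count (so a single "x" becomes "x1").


String: "sssddyyyydddsssyyy"
Scanning for consecutive runs:
  's' x 3
  'd' x 2
  'y' x 4
  'd' x 3
  's' x 3
  'y' x 3
RLE = "s3d2y4d3s3y3"


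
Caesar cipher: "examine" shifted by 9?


Word: "examine"
Shift: 9
Each letter → (letter + shift) mod 26:
  'e' (4) + 9 = 13 → 'n'
  'x' (23) + 9 = 6 → 'g'
  'a' (0) + 9 = 9 → 'j'
  'm' (12) + 9 = 21 → 'v'
  'i' (8) + 9 = 17 → 'r'
  'n' (13) + 9 = 22 → 'w'
  'e' (4) + 9 = 13 → 'n'
Result = "ngjvrwn"


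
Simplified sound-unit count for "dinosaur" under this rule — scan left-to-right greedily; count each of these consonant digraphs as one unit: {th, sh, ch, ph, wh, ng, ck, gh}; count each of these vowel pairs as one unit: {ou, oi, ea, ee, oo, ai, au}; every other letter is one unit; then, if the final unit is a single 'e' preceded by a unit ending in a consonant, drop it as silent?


Word: "dinosaur" (8 letters)
Left-to-right scan:
  1. 'd' (letter)
  2. 'i' (letter)
  3. 'n' (letter)
  4. 'o' (letter)
  5. 's' (letter)
  6. 'au' (vowel-pair)
  7. 'r' (letter)
Units from scan: 7
Sound units = 7 units
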